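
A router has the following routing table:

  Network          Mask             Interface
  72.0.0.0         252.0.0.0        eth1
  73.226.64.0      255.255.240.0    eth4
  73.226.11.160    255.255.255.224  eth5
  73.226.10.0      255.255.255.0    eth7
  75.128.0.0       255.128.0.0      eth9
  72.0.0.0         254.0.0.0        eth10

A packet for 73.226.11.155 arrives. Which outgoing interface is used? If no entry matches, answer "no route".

Routes whose prefix contains 73.226.11.155:
  72.0.0.0/6 (72.0.0.0 - 75.255.255.255) -> eth1
  72.0.0.0/7 (72.0.0.0 - 73.255.255.255) -> eth10
More-specific entries that do NOT match:
  73.226.11.160/27 (73.226.11.160 - 73.226.11.191) does not contain 73.226.11.155
  73.226.10.0/24 (73.226.10.0 - 73.226.10.255) does not contain 73.226.11.155
  73.226.64.0/20 (73.226.64.0 - 73.226.79.255) does not contain 73.226.11.155
  75.128.0.0/9 (75.128.0.0 - 75.255.255.255) does not contain 73.226.11.155
Longest matching prefix is /7 -> interface eth10.

eth10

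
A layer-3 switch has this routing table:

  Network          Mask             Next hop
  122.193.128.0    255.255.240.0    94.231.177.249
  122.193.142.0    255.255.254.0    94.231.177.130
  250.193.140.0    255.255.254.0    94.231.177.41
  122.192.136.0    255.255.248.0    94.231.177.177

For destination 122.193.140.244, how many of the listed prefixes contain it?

Prefixes containing 122.193.140.244:
  122.193.128.0/20 (122.193.128.0 - 122.193.143.255)
Total matching entries: 1.

1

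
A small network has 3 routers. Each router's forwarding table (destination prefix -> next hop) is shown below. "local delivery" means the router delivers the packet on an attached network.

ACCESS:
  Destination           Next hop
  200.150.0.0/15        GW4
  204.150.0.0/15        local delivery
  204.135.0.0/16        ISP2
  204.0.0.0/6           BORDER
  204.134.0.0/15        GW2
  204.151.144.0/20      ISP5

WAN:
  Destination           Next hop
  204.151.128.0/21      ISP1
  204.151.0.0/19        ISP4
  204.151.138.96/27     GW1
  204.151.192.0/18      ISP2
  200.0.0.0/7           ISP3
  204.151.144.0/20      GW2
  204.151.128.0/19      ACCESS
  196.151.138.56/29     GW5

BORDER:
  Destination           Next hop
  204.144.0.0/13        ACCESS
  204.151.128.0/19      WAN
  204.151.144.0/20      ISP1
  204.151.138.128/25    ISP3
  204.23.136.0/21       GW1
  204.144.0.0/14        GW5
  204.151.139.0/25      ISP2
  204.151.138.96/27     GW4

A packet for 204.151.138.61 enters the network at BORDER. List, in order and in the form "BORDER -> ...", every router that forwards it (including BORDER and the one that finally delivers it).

BORDER -> WAN -> ACCESS

At BORDER: longest match for 204.151.138.61 is 204.151.128.0/19 -> WAN
At WAN: longest match for 204.151.138.61 is 204.151.128.0/19 -> ACCESS
At ACCESS: longest match for 204.151.138.61 is 204.150.0.0/15 -> local delivery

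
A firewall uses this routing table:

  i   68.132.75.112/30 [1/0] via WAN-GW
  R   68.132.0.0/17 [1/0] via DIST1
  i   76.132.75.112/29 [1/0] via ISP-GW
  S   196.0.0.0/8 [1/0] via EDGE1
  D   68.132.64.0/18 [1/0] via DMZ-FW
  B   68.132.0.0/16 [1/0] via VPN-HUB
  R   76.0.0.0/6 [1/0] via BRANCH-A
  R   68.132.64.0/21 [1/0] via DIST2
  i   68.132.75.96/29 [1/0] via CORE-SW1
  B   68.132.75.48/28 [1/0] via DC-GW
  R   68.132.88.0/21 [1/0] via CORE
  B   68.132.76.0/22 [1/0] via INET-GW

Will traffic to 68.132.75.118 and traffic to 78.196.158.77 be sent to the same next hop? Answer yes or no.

68.132.75.118: longest match 68.132.64.0/18 -> DMZ-FW
78.196.158.77: longest match 76.0.0.0/6 -> BRANCH-A

no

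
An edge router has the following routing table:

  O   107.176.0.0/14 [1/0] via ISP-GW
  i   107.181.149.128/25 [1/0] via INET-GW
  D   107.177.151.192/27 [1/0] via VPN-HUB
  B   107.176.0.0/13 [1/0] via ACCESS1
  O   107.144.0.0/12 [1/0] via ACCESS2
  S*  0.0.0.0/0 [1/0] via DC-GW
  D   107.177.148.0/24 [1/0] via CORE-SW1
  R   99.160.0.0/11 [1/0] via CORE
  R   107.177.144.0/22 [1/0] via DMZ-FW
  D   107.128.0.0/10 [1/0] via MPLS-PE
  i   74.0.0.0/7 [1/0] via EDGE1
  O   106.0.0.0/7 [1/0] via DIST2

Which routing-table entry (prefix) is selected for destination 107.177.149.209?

107.176.0.0/14

Entries matching 107.177.149.209:
  0.0.0.0/0 (default, matches everything)
  106.0.0.0/7 (106.0.0.0 - 107.255.255.255)
  107.128.0.0/10 (107.128.0.0 - 107.191.255.255)
  107.176.0.0/13 (107.176.0.0 - 107.183.255.255)
  107.176.0.0/14 (107.176.0.0 - 107.179.255.255)
Most specific is 107.176.0.0/14.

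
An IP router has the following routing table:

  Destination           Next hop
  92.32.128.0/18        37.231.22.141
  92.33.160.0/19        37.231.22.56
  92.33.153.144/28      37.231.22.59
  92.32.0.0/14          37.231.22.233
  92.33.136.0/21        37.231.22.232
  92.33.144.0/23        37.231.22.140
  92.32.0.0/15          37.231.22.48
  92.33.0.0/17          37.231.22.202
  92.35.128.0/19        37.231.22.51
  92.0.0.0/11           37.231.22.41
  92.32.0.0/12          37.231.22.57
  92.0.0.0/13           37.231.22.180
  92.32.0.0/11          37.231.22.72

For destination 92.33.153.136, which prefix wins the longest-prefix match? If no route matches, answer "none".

92.32.0.0/15

Entries matching 92.33.153.136:
  92.32.0.0/11 (92.32.0.0 - 92.63.255.255)
  92.32.0.0/12 (92.32.0.0 - 92.47.255.255)
  92.32.0.0/14 (92.32.0.0 - 92.35.255.255)
  92.32.0.0/15 (92.32.0.0 - 92.33.255.255)
Most specific is 92.32.0.0/15.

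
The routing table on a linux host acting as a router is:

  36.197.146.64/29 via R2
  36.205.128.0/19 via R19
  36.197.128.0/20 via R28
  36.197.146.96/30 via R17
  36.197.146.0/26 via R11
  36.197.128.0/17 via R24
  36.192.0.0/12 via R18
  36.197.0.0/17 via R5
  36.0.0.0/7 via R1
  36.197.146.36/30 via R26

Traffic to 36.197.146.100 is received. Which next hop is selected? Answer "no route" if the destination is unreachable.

R24

Routes whose prefix contains 36.197.146.100:
  36.0.0.0/7 (36.0.0.0 - 37.255.255.255) -> R1
  36.192.0.0/12 (36.192.0.0 - 36.207.255.255) -> R18
  36.197.128.0/17 (36.197.128.0 - 36.197.255.255) -> R24
More-specific entries that do NOT match:
  36.197.146.96/30 (36.197.146.96 - 36.197.146.99) does not contain 36.197.146.100
  36.197.146.36/30 (36.197.146.36 - 36.197.146.39) does not contain 36.197.146.100
  36.197.146.64/29 (36.197.146.64 - 36.197.146.71) does not contain 36.197.146.100
  36.197.146.0/26 (36.197.146.0 - 36.197.146.63) does not contain 36.197.146.100
  36.197.128.0/20 (36.197.128.0 - 36.197.143.255) does not contain 36.197.146.100
  36.205.128.0/19 (36.205.128.0 - 36.205.159.255) does not contain 36.197.146.100
Longest matching prefix is /17 -> next hop R24.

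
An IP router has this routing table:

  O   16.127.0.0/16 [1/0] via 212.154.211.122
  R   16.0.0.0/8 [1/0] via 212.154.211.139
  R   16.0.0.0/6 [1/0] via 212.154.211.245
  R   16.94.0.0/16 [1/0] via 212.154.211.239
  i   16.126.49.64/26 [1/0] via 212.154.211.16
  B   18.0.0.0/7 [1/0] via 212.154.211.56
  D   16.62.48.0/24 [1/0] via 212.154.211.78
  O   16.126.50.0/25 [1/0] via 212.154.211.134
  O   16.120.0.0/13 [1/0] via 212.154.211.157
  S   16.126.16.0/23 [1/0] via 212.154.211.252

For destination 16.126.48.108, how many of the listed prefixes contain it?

Prefixes containing 16.126.48.108:
  16.0.0.0/6 (16.0.0.0 - 19.255.255.255)
  16.0.0.0/8 (16.0.0.0 - 16.255.255.255)
  16.120.0.0/13 (16.120.0.0 - 16.127.255.255)
Total matching entries: 3.

3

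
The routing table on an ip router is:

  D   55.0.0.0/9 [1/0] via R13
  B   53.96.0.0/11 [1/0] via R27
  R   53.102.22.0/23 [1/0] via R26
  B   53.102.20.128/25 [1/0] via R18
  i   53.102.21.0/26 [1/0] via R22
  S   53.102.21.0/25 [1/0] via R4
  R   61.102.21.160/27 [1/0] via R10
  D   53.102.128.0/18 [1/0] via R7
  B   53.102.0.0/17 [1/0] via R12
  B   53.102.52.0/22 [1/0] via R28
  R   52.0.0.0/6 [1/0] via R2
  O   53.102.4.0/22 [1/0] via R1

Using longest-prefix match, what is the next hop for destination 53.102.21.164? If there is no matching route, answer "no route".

R12

Routes whose prefix contains 53.102.21.164:
  52.0.0.0/6 (52.0.0.0 - 55.255.255.255) -> R2
  53.96.0.0/11 (53.96.0.0 - 53.127.255.255) -> R27
  53.102.0.0/17 (53.102.0.0 - 53.102.127.255) -> R12
More-specific entries that do NOT match:
  61.102.21.160/27 (61.102.21.160 - 61.102.21.191) does not contain 53.102.21.164
  53.102.21.0/26 (53.102.21.0 - 53.102.21.63) does not contain 53.102.21.164
  53.102.20.128/25 (53.102.20.128 - 53.102.20.255) does not contain 53.102.21.164
  53.102.21.0/25 (53.102.21.0 - 53.102.21.127) does not contain 53.102.21.164
  53.102.22.0/23 (53.102.22.0 - 53.102.23.255) does not contain 53.102.21.164
  53.102.52.0/22 (53.102.52.0 - 53.102.55.255) does not contain 53.102.21.164
  53.102.4.0/22 (53.102.4.0 - 53.102.7.255) does not contain 53.102.21.164
  53.102.128.0/18 (53.102.128.0 - 53.102.191.255) does not contain 53.102.21.164
Longest matching prefix is /17 -> next hop R12.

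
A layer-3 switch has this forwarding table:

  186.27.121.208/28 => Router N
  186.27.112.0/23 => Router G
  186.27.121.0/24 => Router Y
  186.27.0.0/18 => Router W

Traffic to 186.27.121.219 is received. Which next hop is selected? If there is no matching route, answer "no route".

Router N

Routes whose prefix contains 186.27.121.219:
  186.27.121.0/24 (186.27.121.0 - 186.27.121.255) -> Router Y
  186.27.121.208/28 (186.27.121.208 - 186.27.121.223) -> Router N
Longest matching prefix is /28 -> next hop Router N.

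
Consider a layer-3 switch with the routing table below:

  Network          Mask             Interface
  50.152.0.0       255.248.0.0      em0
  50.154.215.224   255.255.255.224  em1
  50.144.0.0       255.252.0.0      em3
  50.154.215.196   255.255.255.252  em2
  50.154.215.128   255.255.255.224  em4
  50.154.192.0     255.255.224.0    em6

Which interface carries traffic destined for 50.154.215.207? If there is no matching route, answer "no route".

em6

Routes whose prefix contains 50.154.215.207:
  50.152.0.0/13 (50.152.0.0 - 50.159.255.255) -> em0
  50.154.192.0/19 (50.154.192.0 - 50.154.223.255) -> em6
More-specific entries that do NOT match:
  50.154.215.196/30 (50.154.215.196 - 50.154.215.199) does not contain 50.154.215.207
  50.154.215.224/27 (50.154.215.224 - 50.154.215.255) does not contain 50.154.215.207
  50.154.215.128/27 (50.154.215.128 - 50.154.215.159) does not contain 50.154.215.207
Longest matching prefix is /19 -> interface em6.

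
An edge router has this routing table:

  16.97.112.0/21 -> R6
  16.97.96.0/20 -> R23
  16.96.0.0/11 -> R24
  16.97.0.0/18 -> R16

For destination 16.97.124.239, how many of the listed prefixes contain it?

Prefixes containing 16.97.124.239:
  16.96.0.0/11 (16.96.0.0 - 16.127.255.255)
Total matching entries: 1.

1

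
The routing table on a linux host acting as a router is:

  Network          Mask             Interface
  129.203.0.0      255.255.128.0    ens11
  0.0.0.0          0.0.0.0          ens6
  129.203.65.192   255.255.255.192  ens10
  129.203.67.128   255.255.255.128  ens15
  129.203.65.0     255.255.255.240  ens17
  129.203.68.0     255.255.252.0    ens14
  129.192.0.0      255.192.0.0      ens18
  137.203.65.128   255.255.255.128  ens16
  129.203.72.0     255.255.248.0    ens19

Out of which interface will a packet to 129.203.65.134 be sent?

ens11

Routes whose prefix contains 129.203.65.134:
  0.0.0.0/0 (default, matches everything) -> ens6
  129.192.0.0/10 (129.192.0.0 - 129.255.255.255) -> ens18
  129.203.0.0/17 (129.203.0.0 - 129.203.127.255) -> ens11
More-specific entries that do NOT match:
  129.203.65.0/28 (129.203.65.0 - 129.203.65.15) does not contain 129.203.65.134
  129.203.65.192/26 (129.203.65.192 - 129.203.65.255) does not contain 129.203.65.134
  129.203.67.128/25 (129.203.67.128 - 129.203.67.255) does not contain 129.203.65.134
  137.203.65.128/25 (137.203.65.128 - 137.203.65.255) does not contain 129.203.65.134
  129.203.68.0/22 (129.203.68.0 - 129.203.71.255) does not contain 129.203.65.134
  129.203.72.0/21 (129.203.72.0 - 129.203.79.255) does not contain 129.203.65.134
Longest matching prefix is /17 -> interface ens11.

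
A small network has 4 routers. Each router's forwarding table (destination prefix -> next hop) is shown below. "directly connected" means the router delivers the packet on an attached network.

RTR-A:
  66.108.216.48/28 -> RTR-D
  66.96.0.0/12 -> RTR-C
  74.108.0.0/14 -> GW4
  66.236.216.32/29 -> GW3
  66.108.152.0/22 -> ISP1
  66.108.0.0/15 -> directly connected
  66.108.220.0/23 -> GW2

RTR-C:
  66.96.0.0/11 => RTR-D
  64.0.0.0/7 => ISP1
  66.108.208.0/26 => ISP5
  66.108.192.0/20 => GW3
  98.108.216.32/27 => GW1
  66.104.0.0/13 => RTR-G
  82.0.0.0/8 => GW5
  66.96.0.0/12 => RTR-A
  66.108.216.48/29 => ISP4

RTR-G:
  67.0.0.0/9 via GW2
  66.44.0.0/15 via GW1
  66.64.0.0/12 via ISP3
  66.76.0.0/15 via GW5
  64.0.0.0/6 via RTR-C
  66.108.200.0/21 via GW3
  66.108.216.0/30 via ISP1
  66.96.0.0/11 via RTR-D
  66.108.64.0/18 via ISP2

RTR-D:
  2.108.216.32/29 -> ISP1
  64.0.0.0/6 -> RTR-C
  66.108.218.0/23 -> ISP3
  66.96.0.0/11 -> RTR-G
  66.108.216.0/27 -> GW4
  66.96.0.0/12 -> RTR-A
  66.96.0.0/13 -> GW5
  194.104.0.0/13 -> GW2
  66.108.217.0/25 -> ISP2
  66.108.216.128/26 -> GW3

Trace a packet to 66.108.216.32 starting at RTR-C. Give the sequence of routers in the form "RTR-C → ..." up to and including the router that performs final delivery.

At RTR-C: longest match for 66.108.216.32 is 66.104.0.0/13 -> RTR-G
At RTR-G: longest match for 66.108.216.32 is 66.96.0.0/11 -> RTR-D
At RTR-D: longest match for 66.108.216.32 is 66.96.0.0/12 -> RTR-A
At RTR-A: longest match for 66.108.216.32 is 66.108.0.0/15 -> directly connected

RTR-C → RTR-G → RTR-D → RTR-A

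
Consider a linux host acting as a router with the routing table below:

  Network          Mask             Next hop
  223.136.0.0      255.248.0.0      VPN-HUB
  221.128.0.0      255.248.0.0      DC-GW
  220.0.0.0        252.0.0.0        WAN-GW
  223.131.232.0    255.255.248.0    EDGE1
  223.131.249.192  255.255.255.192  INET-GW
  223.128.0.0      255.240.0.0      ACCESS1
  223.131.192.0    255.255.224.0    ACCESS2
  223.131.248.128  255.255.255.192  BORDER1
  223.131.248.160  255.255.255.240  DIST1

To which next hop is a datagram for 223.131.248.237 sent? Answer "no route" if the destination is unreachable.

ACCESS1

Routes whose prefix contains 223.131.248.237:
  220.0.0.0/6 (220.0.0.0 - 223.255.255.255) -> WAN-GW
  223.128.0.0/12 (223.128.0.0 - 223.143.255.255) -> ACCESS1
More-specific entries that do NOT match:
  223.131.248.160/28 (223.131.248.160 - 223.131.248.175) does not contain 223.131.248.237
  223.131.249.192/26 (223.131.249.192 - 223.131.249.255) does not contain 223.131.248.237
  223.131.248.128/26 (223.131.248.128 - 223.131.248.191) does not contain 223.131.248.237
  223.131.232.0/21 (223.131.232.0 - 223.131.239.255) does not contain 223.131.248.237
  223.131.192.0/19 (223.131.192.0 - 223.131.223.255) does not contain 223.131.248.237
  223.136.0.0/13 (223.136.0.0 - 223.143.255.255) does not contain 223.131.248.237
  221.128.0.0/13 (221.128.0.0 - 221.135.255.255) does not contain 223.131.248.237
Longest matching prefix is /12 -> next hop ACCESS1.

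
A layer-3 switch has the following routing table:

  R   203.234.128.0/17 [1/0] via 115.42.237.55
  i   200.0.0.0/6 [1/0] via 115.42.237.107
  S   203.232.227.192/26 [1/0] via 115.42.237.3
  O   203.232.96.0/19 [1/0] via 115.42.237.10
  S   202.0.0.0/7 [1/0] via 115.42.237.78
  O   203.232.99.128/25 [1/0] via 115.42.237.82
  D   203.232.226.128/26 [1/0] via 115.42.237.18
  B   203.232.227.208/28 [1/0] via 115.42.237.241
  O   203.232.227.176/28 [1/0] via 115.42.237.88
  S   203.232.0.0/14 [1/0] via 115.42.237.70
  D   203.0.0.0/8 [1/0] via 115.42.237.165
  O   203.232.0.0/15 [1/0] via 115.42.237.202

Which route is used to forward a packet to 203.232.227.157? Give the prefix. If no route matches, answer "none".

Entries matching 203.232.227.157:
  200.0.0.0/6 (200.0.0.0 - 203.255.255.255)
  202.0.0.0/7 (202.0.0.0 - 203.255.255.255)
  203.0.0.0/8 (203.0.0.0 - 203.255.255.255)
  203.232.0.0/14 (203.232.0.0 - 203.235.255.255)
  203.232.0.0/15 (203.232.0.0 - 203.233.255.255)
Most specific is 203.232.0.0/15.

203.232.0.0/15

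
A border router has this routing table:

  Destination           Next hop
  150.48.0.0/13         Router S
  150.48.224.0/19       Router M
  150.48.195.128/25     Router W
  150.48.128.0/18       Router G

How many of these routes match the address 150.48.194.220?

1

Prefixes containing 150.48.194.220:
  150.48.0.0/13 (150.48.0.0 - 150.55.255.255)
Total matching entries: 1.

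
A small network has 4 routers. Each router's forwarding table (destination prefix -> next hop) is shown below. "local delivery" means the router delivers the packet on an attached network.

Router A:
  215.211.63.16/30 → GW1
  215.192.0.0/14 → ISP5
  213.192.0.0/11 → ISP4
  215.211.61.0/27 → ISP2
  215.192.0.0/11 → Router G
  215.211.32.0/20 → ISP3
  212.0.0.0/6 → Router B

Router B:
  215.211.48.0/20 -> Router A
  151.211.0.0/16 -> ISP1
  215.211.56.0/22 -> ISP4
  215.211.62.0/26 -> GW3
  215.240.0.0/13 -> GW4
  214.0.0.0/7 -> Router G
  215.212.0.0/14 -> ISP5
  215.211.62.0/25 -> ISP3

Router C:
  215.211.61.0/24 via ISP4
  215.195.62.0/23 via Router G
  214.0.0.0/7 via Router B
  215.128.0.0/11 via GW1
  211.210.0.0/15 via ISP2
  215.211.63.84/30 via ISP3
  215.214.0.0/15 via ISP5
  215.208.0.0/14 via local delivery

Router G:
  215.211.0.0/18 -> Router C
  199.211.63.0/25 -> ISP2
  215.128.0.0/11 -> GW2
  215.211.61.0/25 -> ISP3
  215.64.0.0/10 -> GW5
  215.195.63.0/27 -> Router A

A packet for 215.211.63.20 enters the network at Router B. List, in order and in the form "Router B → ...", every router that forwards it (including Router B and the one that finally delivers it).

Router B → Router A → Router G → Router C

At Router B: longest match for 215.211.63.20 is 215.211.48.0/20 -> Router A
At Router A: longest match for 215.211.63.20 is 215.192.0.0/11 -> Router G
At Router G: longest match for 215.211.63.20 is 215.211.0.0/18 -> Router C
At Router C: longest match for 215.211.63.20 is 215.208.0.0/14 -> local delivery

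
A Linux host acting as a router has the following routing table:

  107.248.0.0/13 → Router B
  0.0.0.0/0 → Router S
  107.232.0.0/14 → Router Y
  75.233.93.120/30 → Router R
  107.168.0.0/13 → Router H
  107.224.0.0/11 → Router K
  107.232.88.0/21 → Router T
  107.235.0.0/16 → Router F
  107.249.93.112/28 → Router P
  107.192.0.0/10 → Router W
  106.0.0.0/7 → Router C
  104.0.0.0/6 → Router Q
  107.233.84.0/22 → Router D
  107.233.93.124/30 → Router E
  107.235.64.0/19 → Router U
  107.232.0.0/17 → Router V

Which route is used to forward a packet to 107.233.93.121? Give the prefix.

107.232.0.0/14

Entries matching 107.233.93.121:
  0.0.0.0/0 (default, matches everything)
  104.0.0.0/6 (104.0.0.0 - 107.255.255.255)
  106.0.0.0/7 (106.0.0.0 - 107.255.255.255)
  107.192.0.0/10 (107.192.0.0 - 107.255.255.255)
  107.224.0.0/11 (107.224.0.0 - 107.255.255.255)
  107.232.0.0/14 (107.232.0.0 - 107.235.255.255)
Most specific is 107.232.0.0/14.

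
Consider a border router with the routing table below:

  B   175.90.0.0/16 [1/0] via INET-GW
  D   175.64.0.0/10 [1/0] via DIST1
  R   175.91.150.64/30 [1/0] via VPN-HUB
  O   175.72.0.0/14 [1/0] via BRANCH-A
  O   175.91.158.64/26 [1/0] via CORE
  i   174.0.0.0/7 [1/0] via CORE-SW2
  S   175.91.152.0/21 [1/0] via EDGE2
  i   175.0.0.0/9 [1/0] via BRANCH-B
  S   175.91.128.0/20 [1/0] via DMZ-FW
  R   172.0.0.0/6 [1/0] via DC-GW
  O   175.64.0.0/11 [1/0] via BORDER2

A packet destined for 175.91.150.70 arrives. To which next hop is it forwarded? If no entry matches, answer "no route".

BORDER2

Routes whose prefix contains 175.91.150.70:
  172.0.0.0/6 (172.0.0.0 - 175.255.255.255) -> DC-GW
  174.0.0.0/7 (174.0.0.0 - 175.255.255.255) -> CORE-SW2
  175.0.0.0/9 (175.0.0.0 - 175.127.255.255) -> BRANCH-B
  175.64.0.0/10 (175.64.0.0 - 175.127.255.255) -> DIST1
  175.64.0.0/11 (175.64.0.0 - 175.95.255.255) -> BORDER2
More-specific entries that do NOT match:
  175.91.150.64/30 (175.91.150.64 - 175.91.150.67) does not contain 175.91.150.70
  175.91.158.64/26 (175.91.158.64 - 175.91.158.127) does not contain 175.91.150.70
  175.91.152.0/21 (175.91.152.0 - 175.91.159.255) does not contain 175.91.150.70
  175.91.128.0/20 (175.91.128.0 - 175.91.143.255) does not contain 175.91.150.70
  175.90.0.0/16 (175.90.0.0 - 175.90.255.255) does not contain 175.91.150.70
  175.72.0.0/14 (175.72.0.0 - 175.75.255.255) does not contain 175.91.150.70
Longest matching prefix is /11 -> next hop BORDER2.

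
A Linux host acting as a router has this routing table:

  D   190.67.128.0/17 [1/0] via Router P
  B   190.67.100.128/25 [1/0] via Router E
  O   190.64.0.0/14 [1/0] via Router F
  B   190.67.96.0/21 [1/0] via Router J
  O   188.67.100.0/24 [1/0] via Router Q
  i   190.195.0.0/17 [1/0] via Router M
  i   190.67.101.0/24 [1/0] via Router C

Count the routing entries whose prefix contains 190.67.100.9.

2

Prefixes containing 190.67.100.9:
  190.64.0.0/14 (190.64.0.0 - 190.67.255.255)
  190.67.96.0/21 (190.67.96.0 - 190.67.103.255)
Total matching entries: 2.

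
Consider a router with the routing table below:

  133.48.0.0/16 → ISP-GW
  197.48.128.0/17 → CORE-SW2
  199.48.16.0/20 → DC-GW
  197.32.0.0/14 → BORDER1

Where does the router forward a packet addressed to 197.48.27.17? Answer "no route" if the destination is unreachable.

no route

No entry's prefix contains 197.48.27.17; there is no default route.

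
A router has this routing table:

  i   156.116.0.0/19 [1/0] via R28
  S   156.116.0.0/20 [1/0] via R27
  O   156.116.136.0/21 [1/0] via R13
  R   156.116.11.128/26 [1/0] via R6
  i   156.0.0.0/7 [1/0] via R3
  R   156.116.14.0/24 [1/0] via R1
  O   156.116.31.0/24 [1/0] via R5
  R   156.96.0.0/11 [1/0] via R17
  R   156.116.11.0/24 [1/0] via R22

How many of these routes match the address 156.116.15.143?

4

Prefixes containing 156.116.15.143:
  156.0.0.0/7 (156.0.0.0 - 157.255.255.255)
  156.96.0.0/11 (156.96.0.0 - 156.127.255.255)
  156.116.0.0/19 (156.116.0.0 - 156.116.31.255)
  156.116.0.0/20 (156.116.0.0 - 156.116.15.255)
Total matching entries: 4.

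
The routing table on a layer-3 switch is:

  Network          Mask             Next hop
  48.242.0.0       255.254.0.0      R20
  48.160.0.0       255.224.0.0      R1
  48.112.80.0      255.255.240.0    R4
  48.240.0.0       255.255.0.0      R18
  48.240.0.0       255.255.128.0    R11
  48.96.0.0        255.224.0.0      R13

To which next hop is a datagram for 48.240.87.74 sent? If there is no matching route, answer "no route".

R11

Routes whose prefix contains 48.240.87.74:
  48.240.0.0/16 (48.240.0.0 - 48.240.255.255) -> R18
  48.240.0.0/17 (48.240.0.0 - 48.240.127.255) -> R11
More-specific entries that do NOT match:
  48.112.80.0/20 (48.112.80.0 - 48.112.95.255) does not contain 48.240.87.74
Longest matching prefix is /17 -> next hop R11.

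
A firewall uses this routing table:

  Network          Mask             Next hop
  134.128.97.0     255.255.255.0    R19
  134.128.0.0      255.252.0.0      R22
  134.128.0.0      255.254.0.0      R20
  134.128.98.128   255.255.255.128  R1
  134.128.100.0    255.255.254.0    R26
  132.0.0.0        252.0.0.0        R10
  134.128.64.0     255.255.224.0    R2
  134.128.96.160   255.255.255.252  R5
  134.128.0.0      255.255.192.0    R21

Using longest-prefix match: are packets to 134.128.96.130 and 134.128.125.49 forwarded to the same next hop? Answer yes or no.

yes

134.128.96.130: longest match 134.128.0.0/15 -> R20
134.128.125.49: longest match 134.128.0.0/15 -> R20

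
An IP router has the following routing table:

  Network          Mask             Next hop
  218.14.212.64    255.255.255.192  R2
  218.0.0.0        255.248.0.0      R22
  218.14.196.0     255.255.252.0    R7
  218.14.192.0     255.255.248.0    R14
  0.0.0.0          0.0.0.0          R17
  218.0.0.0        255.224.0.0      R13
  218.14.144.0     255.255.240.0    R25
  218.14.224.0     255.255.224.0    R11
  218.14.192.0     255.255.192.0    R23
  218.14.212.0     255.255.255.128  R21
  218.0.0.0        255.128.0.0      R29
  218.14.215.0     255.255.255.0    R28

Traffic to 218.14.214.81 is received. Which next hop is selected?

Routes whose prefix contains 218.14.214.81:
  0.0.0.0/0 (default, matches everything) -> R17
  218.0.0.0/9 (218.0.0.0 - 218.127.255.255) -> R29
  218.0.0.0/11 (218.0.0.0 - 218.31.255.255) -> R13
  218.14.192.0/18 (218.14.192.0 - 218.14.255.255) -> R23
More-specific entries that do NOT match:
  218.14.212.64/26 (218.14.212.64 - 218.14.212.127) does not contain 218.14.214.81
  218.14.212.0/25 (218.14.212.0 - 218.14.212.127) does not contain 218.14.214.81
  218.14.215.0/24 (218.14.215.0 - 218.14.215.255) does not contain 218.14.214.81
  218.14.196.0/22 (218.14.196.0 - 218.14.199.255) does not contain 218.14.214.81
  218.14.192.0/21 (218.14.192.0 - 218.14.199.255) does not contain 218.14.214.81
  218.14.144.0/20 (218.14.144.0 - 218.14.159.255) does not contain 218.14.214.81
  218.14.224.0/19 (218.14.224.0 - 218.14.255.255) does not contain 218.14.214.81
Longest matching prefix is /18 -> next hop R23.

R23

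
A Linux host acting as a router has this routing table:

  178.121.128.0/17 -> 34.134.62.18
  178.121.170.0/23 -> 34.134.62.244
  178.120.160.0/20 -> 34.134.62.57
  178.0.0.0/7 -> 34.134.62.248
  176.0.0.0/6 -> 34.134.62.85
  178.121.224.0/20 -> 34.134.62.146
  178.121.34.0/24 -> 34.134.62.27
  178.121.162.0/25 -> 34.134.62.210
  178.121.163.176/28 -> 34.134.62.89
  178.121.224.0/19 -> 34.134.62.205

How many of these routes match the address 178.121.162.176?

3

Prefixes containing 178.121.162.176:
  176.0.0.0/6 (176.0.0.0 - 179.255.255.255)
  178.0.0.0/7 (178.0.0.0 - 179.255.255.255)
  178.121.128.0/17 (178.121.128.0 - 178.121.255.255)
Total matching entries: 3.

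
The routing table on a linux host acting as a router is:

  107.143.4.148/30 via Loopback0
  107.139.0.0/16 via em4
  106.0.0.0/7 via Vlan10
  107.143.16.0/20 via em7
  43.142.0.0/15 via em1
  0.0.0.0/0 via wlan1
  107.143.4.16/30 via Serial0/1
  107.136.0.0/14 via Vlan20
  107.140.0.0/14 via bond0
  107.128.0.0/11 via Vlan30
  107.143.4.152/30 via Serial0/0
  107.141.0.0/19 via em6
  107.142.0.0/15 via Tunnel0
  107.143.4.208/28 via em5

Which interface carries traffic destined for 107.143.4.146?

Routes whose prefix contains 107.143.4.146:
  0.0.0.0/0 (default, matches everything) -> wlan1
  106.0.0.0/7 (106.0.0.0 - 107.255.255.255) -> Vlan10
  107.128.0.0/11 (107.128.0.0 - 107.159.255.255) -> Vlan30
  107.140.0.0/14 (107.140.0.0 - 107.143.255.255) -> bond0
  107.142.0.0/15 (107.142.0.0 - 107.143.255.255) -> Tunnel0
More-specific entries that do NOT match:
  107.143.4.148/30 (107.143.4.148 - 107.143.4.151) does not contain 107.143.4.146
  107.143.4.16/30 (107.143.4.16 - 107.143.4.19) does not contain 107.143.4.146
  107.143.4.152/30 (107.143.4.152 - 107.143.4.155) does not contain 107.143.4.146
  107.143.4.208/28 (107.143.4.208 - 107.143.4.223) does not contain 107.143.4.146
  107.143.16.0/20 (107.143.16.0 - 107.143.31.255) does not contain 107.143.4.146
  107.141.0.0/19 (107.141.0.0 - 107.141.31.255) does not contain 107.143.4.146
  107.139.0.0/16 (107.139.0.0 - 107.139.255.255) does not contain 107.143.4.146
Longest matching prefix is /15 -> interface Tunnel0.

Tunnel0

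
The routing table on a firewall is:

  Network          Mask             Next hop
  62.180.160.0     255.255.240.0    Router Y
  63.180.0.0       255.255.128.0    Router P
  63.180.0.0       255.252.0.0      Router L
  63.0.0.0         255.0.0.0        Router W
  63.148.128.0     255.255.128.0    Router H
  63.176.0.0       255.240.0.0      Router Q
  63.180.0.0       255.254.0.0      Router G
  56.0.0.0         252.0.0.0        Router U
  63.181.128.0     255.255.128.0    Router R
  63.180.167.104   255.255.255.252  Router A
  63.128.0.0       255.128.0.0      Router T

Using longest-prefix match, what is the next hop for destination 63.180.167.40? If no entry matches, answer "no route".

Router G

Routes whose prefix contains 63.180.167.40:
  63.0.0.0/8 (63.0.0.0 - 63.255.255.255) -> Router W
  63.128.0.0/9 (63.128.0.0 - 63.255.255.255) -> Router T
  63.176.0.0/12 (63.176.0.0 - 63.191.255.255) -> Router Q
  63.180.0.0/14 (63.180.0.0 - 63.183.255.255) -> Router L
  63.180.0.0/15 (63.180.0.0 - 63.181.255.255) -> Router G
More-specific entries that do NOT match:
  63.180.167.104/30 (63.180.167.104 - 63.180.167.107) does not contain 63.180.167.40
  62.180.160.0/20 (62.180.160.0 - 62.180.175.255) does not contain 63.180.167.40
  63.180.0.0/17 (63.180.0.0 - 63.180.127.255) does not contain 63.180.167.40
  63.148.128.0/17 (63.148.128.0 - 63.148.255.255) does not contain 63.180.167.40
  63.181.128.0/17 (63.181.128.0 - 63.181.255.255) does not contain 63.180.167.40
Longest matching prefix is /15 -> next hop Router G.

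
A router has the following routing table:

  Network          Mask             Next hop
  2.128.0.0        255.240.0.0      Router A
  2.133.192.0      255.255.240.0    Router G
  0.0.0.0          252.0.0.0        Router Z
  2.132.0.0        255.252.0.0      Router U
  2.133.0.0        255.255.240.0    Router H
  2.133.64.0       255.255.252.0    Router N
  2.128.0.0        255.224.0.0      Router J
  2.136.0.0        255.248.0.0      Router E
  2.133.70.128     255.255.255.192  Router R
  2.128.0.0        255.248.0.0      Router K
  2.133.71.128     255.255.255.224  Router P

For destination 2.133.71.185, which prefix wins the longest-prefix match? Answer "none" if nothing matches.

2.132.0.0/14

Entries matching 2.133.71.185:
  0.0.0.0/6 (0.0.0.0 - 3.255.255.255)
  2.128.0.0/11 (2.128.0.0 - 2.159.255.255)
  2.128.0.0/12 (2.128.0.0 - 2.143.255.255)
  2.128.0.0/13 (2.128.0.0 - 2.135.255.255)
  2.132.0.0/14 (2.132.0.0 - 2.135.255.255)
Most specific is 2.132.0.0/14.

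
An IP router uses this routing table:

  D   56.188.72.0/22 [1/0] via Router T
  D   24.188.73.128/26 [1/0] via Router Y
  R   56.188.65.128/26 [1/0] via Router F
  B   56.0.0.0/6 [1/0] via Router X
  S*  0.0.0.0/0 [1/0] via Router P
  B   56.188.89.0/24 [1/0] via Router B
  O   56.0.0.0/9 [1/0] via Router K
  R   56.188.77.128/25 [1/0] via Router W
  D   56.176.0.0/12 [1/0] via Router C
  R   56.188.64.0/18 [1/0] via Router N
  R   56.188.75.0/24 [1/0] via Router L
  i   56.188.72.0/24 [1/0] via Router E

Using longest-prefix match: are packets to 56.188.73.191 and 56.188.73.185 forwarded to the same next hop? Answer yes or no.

yes

56.188.73.191: longest match 56.188.72.0/22 -> Router T
56.188.73.185: longest match 56.188.72.0/22 -> Router T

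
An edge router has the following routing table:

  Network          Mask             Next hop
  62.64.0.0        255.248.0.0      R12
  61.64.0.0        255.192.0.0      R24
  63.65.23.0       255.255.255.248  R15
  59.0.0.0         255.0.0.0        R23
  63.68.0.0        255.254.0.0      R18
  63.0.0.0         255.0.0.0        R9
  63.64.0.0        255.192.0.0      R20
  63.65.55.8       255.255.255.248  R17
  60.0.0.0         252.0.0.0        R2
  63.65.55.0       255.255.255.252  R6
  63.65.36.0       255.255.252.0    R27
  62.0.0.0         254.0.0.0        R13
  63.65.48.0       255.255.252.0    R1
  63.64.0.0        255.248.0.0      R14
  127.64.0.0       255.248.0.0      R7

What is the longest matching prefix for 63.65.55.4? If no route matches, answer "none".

63.64.0.0/13

Entries matching 63.65.55.4:
  60.0.0.0/6 (60.0.0.0 - 63.255.255.255)
  62.0.0.0/7 (62.0.0.0 - 63.255.255.255)
  63.0.0.0/8 (63.0.0.0 - 63.255.255.255)
  63.64.0.0/10 (63.64.0.0 - 63.127.255.255)
  63.64.0.0/13 (63.64.0.0 - 63.71.255.255)
Most specific is 63.64.0.0/13.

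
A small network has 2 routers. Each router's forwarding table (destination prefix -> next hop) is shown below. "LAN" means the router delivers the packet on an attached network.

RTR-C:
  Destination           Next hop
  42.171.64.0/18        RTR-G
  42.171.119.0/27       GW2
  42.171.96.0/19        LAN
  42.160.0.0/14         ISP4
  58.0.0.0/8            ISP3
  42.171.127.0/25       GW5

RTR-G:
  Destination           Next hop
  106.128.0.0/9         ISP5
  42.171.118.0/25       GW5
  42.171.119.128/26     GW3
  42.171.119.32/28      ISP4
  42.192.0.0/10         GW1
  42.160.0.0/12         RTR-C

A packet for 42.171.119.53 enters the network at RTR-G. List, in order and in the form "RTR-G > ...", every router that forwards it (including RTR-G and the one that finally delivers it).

RTR-G > RTR-C

At RTR-G: longest match for 42.171.119.53 is 42.160.0.0/12 -> RTR-C
At RTR-C: longest match for 42.171.119.53 is 42.171.96.0/19 -> LAN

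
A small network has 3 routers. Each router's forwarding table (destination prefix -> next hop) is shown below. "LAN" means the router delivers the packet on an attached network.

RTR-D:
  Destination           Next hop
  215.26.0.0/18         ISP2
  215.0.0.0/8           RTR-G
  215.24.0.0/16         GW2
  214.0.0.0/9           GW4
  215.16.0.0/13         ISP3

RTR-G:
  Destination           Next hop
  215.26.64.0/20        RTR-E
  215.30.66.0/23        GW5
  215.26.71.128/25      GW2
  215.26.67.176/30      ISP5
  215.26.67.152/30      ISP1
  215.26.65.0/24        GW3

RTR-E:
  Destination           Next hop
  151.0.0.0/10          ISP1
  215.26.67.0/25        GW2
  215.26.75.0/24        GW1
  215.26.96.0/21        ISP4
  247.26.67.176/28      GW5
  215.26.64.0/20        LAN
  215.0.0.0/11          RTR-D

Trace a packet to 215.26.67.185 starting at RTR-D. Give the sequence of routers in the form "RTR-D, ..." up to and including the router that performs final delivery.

At RTR-D: longest match for 215.26.67.185 is 215.0.0.0/8 -> RTR-G
At RTR-G: longest match for 215.26.67.185 is 215.26.64.0/20 -> RTR-E
At RTR-E: longest match for 215.26.67.185 is 215.26.64.0/20 -> LAN

RTR-D, RTR-G, RTR-E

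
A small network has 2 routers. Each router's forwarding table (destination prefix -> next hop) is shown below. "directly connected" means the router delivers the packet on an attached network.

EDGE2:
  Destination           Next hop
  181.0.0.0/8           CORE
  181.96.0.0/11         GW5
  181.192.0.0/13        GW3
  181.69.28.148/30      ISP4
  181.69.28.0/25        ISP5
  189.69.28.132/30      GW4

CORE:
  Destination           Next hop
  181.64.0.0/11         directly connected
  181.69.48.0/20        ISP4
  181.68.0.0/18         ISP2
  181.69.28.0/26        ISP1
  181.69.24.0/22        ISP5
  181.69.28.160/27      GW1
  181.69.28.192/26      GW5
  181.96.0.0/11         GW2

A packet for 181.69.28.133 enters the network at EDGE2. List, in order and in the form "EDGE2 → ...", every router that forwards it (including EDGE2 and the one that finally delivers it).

At EDGE2: longest match for 181.69.28.133 is 181.0.0.0/8 -> CORE
At CORE: longest match for 181.69.28.133 is 181.64.0.0/11 -> directly connected

EDGE2 → CORE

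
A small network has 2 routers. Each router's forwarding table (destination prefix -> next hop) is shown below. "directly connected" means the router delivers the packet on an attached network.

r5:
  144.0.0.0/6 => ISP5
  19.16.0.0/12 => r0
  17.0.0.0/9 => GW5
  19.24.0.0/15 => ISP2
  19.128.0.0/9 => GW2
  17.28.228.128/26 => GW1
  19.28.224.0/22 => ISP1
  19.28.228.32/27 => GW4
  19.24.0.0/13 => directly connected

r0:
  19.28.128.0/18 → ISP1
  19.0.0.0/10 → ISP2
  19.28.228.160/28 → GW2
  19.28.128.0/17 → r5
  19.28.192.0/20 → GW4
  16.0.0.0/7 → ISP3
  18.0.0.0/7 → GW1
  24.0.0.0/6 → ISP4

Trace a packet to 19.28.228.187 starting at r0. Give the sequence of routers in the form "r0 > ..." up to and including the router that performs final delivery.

r0 > r5

At r0: longest match for 19.28.228.187 is 19.28.128.0/17 -> r5
At r5: longest match for 19.28.228.187 is 19.24.0.0/13 -> directly connected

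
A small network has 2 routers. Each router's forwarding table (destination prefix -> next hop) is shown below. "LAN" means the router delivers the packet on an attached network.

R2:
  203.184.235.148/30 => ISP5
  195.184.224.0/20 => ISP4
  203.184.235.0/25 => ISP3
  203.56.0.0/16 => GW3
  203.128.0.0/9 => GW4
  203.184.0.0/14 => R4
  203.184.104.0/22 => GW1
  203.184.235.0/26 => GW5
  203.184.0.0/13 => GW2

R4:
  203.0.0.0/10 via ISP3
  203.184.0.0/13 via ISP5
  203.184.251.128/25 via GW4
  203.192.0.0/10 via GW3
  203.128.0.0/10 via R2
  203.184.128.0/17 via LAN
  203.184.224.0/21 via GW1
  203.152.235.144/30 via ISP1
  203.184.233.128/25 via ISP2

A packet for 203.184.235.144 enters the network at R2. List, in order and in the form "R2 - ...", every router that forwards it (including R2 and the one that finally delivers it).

R2 - R4

At R2: longest match for 203.184.235.144 is 203.184.0.0/14 -> R4
At R4: longest match for 203.184.235.144 is 203.184.128.0/17 -> LAN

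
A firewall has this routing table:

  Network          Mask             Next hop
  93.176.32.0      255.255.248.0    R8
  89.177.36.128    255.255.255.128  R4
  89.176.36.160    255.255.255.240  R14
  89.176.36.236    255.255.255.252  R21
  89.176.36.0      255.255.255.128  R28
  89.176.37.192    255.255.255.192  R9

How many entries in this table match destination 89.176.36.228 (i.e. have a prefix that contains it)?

0

No listed prefix contains 89.176.36.228.
Total matching entries: 0.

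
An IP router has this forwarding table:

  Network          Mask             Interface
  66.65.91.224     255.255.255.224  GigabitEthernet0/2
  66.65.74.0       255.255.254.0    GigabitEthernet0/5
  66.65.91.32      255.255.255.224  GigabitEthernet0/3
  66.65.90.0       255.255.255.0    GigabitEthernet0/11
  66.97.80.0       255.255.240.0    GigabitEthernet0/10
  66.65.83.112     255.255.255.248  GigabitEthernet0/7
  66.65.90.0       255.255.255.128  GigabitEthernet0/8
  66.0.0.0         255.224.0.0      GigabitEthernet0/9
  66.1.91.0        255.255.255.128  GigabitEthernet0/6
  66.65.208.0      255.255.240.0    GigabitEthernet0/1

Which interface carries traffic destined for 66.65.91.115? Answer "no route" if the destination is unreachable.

No entry's prefix contains 66.65.91.115; there is no default route.

no route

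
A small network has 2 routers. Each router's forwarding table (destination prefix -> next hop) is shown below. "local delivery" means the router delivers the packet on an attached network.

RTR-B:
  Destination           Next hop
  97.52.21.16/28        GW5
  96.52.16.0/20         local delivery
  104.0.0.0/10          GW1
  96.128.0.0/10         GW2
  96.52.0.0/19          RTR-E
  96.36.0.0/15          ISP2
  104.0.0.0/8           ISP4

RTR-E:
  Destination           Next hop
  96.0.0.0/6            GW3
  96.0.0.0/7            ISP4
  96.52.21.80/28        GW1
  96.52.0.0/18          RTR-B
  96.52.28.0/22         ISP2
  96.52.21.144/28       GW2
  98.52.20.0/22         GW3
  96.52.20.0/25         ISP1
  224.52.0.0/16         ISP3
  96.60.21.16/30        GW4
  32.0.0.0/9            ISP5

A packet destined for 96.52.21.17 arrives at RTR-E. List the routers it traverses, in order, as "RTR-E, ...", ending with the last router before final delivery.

RTR-E, RTR-B

At RTR-E: longest match for 96.52.21.17 is 96.52.0.0/18 -> RTR-B
At RTR-B: longest match for 96.52.21.17 is 96.52.16.0/20 -> local delivery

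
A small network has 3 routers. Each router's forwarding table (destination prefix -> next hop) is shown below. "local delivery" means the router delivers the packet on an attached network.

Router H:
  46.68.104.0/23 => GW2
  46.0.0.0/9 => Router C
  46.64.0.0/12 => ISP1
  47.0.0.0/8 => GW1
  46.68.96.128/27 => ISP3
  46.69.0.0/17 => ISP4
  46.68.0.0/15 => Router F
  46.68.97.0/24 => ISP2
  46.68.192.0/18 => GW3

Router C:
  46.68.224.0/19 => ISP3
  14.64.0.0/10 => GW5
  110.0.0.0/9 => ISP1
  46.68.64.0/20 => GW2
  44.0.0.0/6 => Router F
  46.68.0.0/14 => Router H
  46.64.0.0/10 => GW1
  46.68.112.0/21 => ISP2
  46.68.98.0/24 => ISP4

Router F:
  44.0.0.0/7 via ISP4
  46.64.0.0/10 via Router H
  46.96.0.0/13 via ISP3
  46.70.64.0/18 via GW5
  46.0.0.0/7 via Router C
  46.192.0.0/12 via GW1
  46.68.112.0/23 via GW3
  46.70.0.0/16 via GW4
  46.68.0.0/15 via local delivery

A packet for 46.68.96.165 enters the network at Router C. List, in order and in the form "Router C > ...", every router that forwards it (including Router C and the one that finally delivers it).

Router C > Router H > Router F

At Router C: longest match for 46.68.96.165 is 46.68.0.0/14 -> Router H
At Router H: longest match for 46.68.96.165 is 46.68.0.0/15 -> Router F
At Router F: longest match for 46.68.96.165 is 46.68.0.0/15 -> local delivery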